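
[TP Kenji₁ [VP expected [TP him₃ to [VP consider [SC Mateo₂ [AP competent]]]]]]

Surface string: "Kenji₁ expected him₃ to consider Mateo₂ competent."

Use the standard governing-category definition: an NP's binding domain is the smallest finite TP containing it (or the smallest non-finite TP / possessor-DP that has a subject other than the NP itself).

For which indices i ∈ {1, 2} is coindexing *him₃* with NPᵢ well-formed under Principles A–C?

*him* is a pronoun, so Principle B applies: it must be free in its binding domain.
Binding domain of *him₃*: the matrix TP, whose subject is Kenji₁.
*Kenji₁* c-commands the pronoun within its binding domain → coindexation would violate Principle B.
*Mateo₂*: the pronoun c-commands this R-expression → coindexation would violate Principle C on *Mateo₂*.

none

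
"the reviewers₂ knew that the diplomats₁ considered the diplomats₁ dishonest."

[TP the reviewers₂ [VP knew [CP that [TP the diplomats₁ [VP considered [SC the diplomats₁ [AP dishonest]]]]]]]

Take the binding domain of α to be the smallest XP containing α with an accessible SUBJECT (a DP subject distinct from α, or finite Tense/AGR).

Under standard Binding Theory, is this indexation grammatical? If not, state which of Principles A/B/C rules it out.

Principle C

The two coindexed NPs are *the diplomats₁* (the lower occurrence) and *the diplomats₁* (the higher occurrence).
*the diplomats₁* (the lower occurrence) is an R-expression. Principle C requires it to be free everywhere.
*the diplomats₁* (the higher occurrence) c-commands it and carries the same index.
The R-expression is bound → Principle C violation.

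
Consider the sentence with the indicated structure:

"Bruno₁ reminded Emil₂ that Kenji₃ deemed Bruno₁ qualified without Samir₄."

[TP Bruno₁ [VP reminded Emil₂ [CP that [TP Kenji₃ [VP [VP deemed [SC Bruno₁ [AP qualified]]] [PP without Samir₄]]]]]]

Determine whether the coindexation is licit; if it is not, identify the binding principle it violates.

The two coindexed NPs are *Bruno₁* (the lower occurrence) and *Bruno₁* (the higher occurrence).
*Bruno₁* (the lower occurrence) is an R-expression. Principle C requires it to be free everywhere.
*Bruno₁* (the higher occurrence) c-commands it and carries the same index.
The R-expression is bound → Principle C violation.

Principle C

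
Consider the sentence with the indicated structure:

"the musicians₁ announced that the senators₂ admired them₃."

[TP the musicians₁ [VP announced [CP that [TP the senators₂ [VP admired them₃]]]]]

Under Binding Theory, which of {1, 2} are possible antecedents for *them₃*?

{1}

*them* is a pronoun, so Principle B applies: it must be free in its binding domain.
Binding domain of *them₃*: the embedded TP, whose subject is the senators₂.
*the musicians₁* c-commands the pronoun but from outside its binding domain, and is not c-commanded by it → coindexation permitted.
*the senators₂* c-commands the pronoun within its binding domain → coindexation would violate Principle B.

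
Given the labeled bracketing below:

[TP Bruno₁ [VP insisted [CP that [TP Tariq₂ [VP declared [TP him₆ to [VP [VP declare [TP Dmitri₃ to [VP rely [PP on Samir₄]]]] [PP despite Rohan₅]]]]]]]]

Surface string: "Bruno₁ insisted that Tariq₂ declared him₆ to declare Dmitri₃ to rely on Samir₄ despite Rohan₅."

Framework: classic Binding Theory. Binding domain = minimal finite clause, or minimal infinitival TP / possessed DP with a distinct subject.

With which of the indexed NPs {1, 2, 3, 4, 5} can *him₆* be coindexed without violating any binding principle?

{1}

*him* is a pronoun, so Principle B applies: it must be free in its binding domain.
Binding domain of *him₆*: the embedded TP, whose subject is Tariq₂.
*Bruno₁* c-commands the pronoun but from outside its binding domain, and is not c-commanded by it → coindexation permitted.
*Tariq₂* c-commands the pronoun within its binding domain → coindexation would violate Principle B.
*Dmitri₃*: the pronoun c-commands this R-expression → coindexation would violate Principle C on *Dmitri₃*.
*Samir₄*: the pronoun c-commands this R-expression → coindexation would violate Principle C on *Samir₄*.
*Rohan₅*: the pronoun c-commands this R-expression → coindexation would violate Principle C on *Rohan₅*.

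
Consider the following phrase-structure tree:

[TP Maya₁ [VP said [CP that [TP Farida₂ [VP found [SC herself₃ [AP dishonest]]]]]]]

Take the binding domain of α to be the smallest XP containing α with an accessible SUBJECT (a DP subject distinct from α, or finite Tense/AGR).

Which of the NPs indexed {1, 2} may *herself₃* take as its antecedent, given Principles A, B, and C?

{2}

*herself* is an anaphor, so Principle A applies: it must be bound in its binding domain.
Binding domain of *herself₃*: the embedded TP, whose subject is Farida₂.
*Maya₁* c-commands the anaphor but is outside its binding domain → cannot satisfy Principle A.
*Farida₂* c-commands the anaphor within its binding domain → licit binder.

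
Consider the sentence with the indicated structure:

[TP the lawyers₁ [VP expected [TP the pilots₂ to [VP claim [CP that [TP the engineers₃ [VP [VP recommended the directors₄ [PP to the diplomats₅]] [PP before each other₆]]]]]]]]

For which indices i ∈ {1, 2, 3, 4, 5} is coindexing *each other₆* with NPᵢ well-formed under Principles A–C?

*each other* is an anaphor, so Principle A applies: it must be bound in its binding domain.
Binding domain of *each other₆*: the embedded TP, whose subject is the engineers₃.
*the lawyers₁* c-commands the anaphor but is outside its binding domain → cannot satisfy Principle A.
*the pilots₂* c-commands the anaphor but is outside its binding domain → cannot satisfy Principle A.
*the engineers₃* c-commands the anaphor within its binding domain → licit binder.
*the directors₄* does not c-command the anaphor → cannot bind it.
*the diplomats₅* does not c-command the anaphor → cannot bind it.

{3}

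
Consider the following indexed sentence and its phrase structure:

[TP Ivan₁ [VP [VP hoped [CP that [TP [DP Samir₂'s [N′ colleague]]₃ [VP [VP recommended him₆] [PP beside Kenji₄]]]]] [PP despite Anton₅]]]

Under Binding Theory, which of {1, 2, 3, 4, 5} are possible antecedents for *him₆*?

*him* is a pronoun, so Principle B applies: it must be free in its binding domain.
Binding domain of *him₆*: the embedded TP, whose subject is [Samir₂'s colleague]₃.
*Ivan₁* c-commands the pronoun but from outside its binding domain, and is not c-commanded by it → coindexation permitted.
*Samir₂* and the pronoun do not c-command one another → neither Principle B nor Principle C is at stake; coindexation permitted.
*[Samir₂'s colleague]₃* c-commands the pronoun within its binding domain → coindexation would violate Principle B.
*Kenji₄* and the pronoun do not c-command one another → neither Principle B nor Principle C is at stake; coindexation permitted.
*Anton₅* and the pronoun do not c-command one another → neither Principle B nor Principle C is at stake; coindexation permitted.

{1, 2, 4, 5}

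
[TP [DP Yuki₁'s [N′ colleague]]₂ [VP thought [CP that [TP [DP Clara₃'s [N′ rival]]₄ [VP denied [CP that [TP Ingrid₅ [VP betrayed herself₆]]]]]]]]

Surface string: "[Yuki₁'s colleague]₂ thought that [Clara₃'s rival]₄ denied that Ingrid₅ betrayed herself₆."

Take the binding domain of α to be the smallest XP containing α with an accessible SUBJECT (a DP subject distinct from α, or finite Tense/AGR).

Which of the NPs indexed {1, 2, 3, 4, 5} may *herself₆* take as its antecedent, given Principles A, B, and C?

*herself* is an anaphor, so Principle A applies: it must be bound in its binding domain.
Binding domain of *herself₆*: the embedded TP, whose subject is Ingrid₅.
*Yuki₁* does not c-command the anaphor → cannot bind it.
*[Yuki₁'s colleague]₂* c-commands the anaphor but is outside its binding domain → cannot satisfy Principle A.
*Clara₃* does not c-command the anaphor → cannot bind it.
*[Clara₃'s rival]₄* c-commands the anaphor but is outside its binding domain → cannot satisfy Principle A.
*Ingrid₅* c-commands the anaphor within its binding domain → licit binder.

{5}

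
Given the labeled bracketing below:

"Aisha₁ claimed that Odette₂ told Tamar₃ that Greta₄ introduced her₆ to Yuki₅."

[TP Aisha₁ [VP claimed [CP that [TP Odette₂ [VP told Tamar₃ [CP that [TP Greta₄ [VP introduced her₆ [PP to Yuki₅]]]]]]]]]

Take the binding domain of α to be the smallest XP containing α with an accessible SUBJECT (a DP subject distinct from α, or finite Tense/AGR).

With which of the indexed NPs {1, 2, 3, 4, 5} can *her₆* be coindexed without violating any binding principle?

*her* is a pronoun, so Principle B applies: it must be free in its binding domain.
Binding domain of *her₆*: the embedded TP, whose subject is Greta₄.
*Aisha₁* c-commands the pronoun but from outside its binding domain, and is not c-commanded by it → coindexation permitted.
*Odette₂* c-commands the pronoun but from outside its binding domain, and is not c-commanded by it → coindexation permitted.
*Tamar₃* c-commands the pronoun but from outside its binding domain, and is not c-commanded by it → coindexation permitted.
*Greta₄* c-commands the pronoun within its binding domain → coindexation would violate Principle B.
*Yuki₅*: the pronoun c-commands this R-expression → coindexation would violate Principle C on *Yuki₅*.

{1, 2, 3}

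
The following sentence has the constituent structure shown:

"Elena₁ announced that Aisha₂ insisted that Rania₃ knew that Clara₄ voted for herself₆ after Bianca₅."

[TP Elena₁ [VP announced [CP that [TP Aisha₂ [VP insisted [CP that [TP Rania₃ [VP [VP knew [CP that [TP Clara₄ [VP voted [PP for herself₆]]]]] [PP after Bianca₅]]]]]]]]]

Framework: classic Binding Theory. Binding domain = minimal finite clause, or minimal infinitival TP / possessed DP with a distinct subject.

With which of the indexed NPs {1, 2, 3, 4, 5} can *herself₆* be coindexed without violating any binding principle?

{4}

*herself* is an anaphor, so Principle A applies: it must be bound in its binding domain.
Binding domain of *herself₆*: the embedded TP, whose subject is Clara₄.
*Elena₁* c-commands the anaphor but is outside its binding domain → cannot satisfy Principle A.
*Aisha₂* c-commands the anaphor but is outside its binding domain → cannot satisfy Principle A.
*Rania₃* c-commands the anaphor but is outside its binding domain → cannot satisfy Principle A.
*Clara₄* c-commands the anaphor within its binding domain → licit binder.
*Bianca₅* does not c-command the anaphor → cannot bind it.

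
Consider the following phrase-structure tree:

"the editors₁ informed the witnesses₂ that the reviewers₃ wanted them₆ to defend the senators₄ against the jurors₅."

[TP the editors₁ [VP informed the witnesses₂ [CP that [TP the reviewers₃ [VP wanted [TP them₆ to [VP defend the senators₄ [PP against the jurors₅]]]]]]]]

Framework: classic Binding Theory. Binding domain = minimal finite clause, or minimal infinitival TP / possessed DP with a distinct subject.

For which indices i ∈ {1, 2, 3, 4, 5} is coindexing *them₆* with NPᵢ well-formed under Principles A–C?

*them* is a pronoun, so Principle B applies: it must be free in its binding domain.
Binding domain of *them₆*: the embedded TP, whose subject is the reviewers₃.
*the editors₁* c-commands the pronoun but from outside its binding domain, and is not c-commanded by it → coindexation permitted.
*the witnesses₂* c-commands the pronoun but from outside its binding domain, and is not c-commanded by it → coindexation permitted.
*the reviewers₃* c-commands the pronoun within its binding domain → coindexation would violate Principle B.
*the senators₄*: the pronoun c-commands this R-expression → coindexation would violate Principle C on *the senators₄*.
*the jurors₅*: the pronoun c-commands this R-expression → coindexation would violate Principle C on *the jurors₅*.

{1, 2}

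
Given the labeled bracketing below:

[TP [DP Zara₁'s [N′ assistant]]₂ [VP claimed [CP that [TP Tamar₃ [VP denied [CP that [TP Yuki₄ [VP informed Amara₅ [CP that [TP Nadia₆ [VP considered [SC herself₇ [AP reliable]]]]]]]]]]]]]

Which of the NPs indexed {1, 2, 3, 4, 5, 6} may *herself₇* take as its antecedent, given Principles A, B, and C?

{6}

*herself* is an anaphor, so Principle A applies: it must be bound in its binding domain.
Binding domain of *herself₇*: the embedded TP, whose subject is Nadia₆.
*Zara₁* does not c-command the anaphor → cannot bind it.
*[Zara₁'s assistant]₂* c-commands the anaphor but is outside its binding domain → cannot satisfy Principle A.
*Tamar₃* c-commands the anaphor but is outside its binding domain → cannot satisfy Principle A.
*Yuki₄* c-commands the anaphor but is outside its binding domain → cannot satisfy Principle A.
*Amara₅* c-commands the anaphor but is outside its binding domain → cannot satisfy Principle A.
*Nadia₆* c-commands the anaphor within its binding domain → licit binder.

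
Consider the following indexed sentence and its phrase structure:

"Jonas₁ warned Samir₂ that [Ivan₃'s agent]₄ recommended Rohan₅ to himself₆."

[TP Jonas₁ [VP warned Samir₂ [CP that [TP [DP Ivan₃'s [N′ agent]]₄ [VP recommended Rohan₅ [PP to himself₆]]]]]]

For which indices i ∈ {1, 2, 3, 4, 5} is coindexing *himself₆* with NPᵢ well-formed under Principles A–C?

*himself* is an anaphor, so Principle A applies: it must be bound in its binding domain.
Binding domain of *himself₆*: the embedded TP, whose subject is [Ivan₃'s agent]₄.
*Jonas₁* c-commands the anaphor but is outside its binding domain → cannot satisfy Principle A.
*Samir₂* c-commands the anaphor but is outside its binding domain → cannot satisfy Principle A.
*Ivan₃* does not c-command the anaphor → cannot bind it.
*[Ivan₃'s agent]₄* c-commands the anaphor within its binding domain → licit binder.
*Rohan₅* c-commands the anaphor within its binding domain → licit binder.

{4, 5}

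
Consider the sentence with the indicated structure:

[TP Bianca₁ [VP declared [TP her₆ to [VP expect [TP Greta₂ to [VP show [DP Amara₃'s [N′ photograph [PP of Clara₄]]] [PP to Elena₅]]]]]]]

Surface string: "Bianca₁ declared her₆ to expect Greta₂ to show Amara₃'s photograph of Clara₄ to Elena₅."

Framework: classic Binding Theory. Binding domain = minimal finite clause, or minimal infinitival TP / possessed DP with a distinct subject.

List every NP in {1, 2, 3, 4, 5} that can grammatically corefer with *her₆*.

*her* is a pronoun, so Principle B applies: it must be free in its binding domain.
Binding domain of *her₆*: the matrix TP, whose subject is Bianca₁.
*Bianca₁* c-commands the pronoun within its binding domain → coindexation would violate Principle B.
*Greta₂*: the pronoun c-commands this R-expression → coindexation would violate Principle C on *Greta₂*.
*Amara₃*: the pronoun c-commands this R-expression → coindexation would violate Principle C on *Amara₃*.
*Clara₄*: the pronoun c-commands this R-expression → coindexation would violate Principle C on *Clara₄*.
*Elena₅*: the pronoun c-commands this R-expression → coindexation would violate Principle C on *Elena₅*.

none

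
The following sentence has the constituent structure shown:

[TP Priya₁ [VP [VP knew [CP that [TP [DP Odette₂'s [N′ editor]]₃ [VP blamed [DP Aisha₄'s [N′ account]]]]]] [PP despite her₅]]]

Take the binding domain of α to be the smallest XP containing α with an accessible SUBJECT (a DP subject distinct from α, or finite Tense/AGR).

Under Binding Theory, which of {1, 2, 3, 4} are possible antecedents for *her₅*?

{2, 3, 4}

*her* is a pronoun, so Principle B applies: it must be free in its binding domain.
Binding domain of *her₅*: the matrix TP, whose subject is Priya₁.
*Priya₁* c-commands the pronoun within its binding domain → coindexation would violate Principle B.
*Odette₂* and the pronoun do not c-command one another → neither Principle B nor Principle C is at stake; coindexation permitted.
*[Odette₂'s editor]₃* and the pronoun do not c-command one another → neither Principle B nor Principle C is at stake; coindexation permitted.
*Aisha₄* and the pronoun do not c-command one another → neither Principle B nor Principle C is at stake; coindexation permitted.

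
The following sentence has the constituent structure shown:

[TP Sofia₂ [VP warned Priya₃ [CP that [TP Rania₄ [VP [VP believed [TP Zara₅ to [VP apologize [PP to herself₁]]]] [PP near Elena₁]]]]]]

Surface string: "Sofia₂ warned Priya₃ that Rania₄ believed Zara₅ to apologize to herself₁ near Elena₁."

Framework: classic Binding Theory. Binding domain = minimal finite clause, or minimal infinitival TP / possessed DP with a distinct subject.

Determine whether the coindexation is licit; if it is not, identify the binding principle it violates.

Principle A

The two coindexed NPs are *Elena₁* and *herself₁*.
*herself₁* is an anaphor. Principle A requires it to be bound within its binding domain — the embedded TP, whose subject is Zara₅.
Within that domain it is c-commanded by *Zara₅*, which does not share its index.
*Elena₁* does not c-command the anaphor at all.
The anaphor is unbound in its domain → Principle A violation.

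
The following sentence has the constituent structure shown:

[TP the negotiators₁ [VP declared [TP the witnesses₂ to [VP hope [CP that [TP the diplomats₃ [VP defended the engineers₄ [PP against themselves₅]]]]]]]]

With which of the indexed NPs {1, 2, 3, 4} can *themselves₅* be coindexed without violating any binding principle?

{3, 4}

*themselves* is an anaphor, so Principle A applies: it must be bound in its binding domain.
Binding domain of *themselves₅*: the embedded TP, whose subject is the diplomats₃.
*the negotiators₁* c-commands the anaphor but is outside its binding domain → cannot satisfy Principle A.
*the witnesses₂* c-commands the anaphor but is outside its binding domain → cannot satisfy Principle A.
*the diplomats₃* c-commands the anaphor within its binding domain → licit binder.
*the engineers₄* c-commands the anaphor within its binding domain → licit binder.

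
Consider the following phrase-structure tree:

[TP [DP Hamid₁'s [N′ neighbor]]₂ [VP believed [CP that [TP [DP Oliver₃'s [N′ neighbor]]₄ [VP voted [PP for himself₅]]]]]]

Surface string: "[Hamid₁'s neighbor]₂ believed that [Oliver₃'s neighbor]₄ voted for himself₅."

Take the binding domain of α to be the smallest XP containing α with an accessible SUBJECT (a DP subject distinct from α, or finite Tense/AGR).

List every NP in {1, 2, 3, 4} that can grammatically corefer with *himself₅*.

{4}

*himself* is an anaphor, so Principle A applies: it must be bound in its binding domain.
Binding domain of *himself₅*: the embedded TP, whose subject is [Oliver₃'s neighbor]₄.
*Hamid₁* does not c-command the anaphor → cannot bind it.
*[Hamid₁'s neighbor]₂* c-commands the anaphor but is outside its binding domain → cannot satisfy Principle A.
*Oliver₃* does not c-command the anaphor → cannot bind it.
*[Oliver₃'s neighbor]₄* c-commands the anaphor within its binding domain → licit binder.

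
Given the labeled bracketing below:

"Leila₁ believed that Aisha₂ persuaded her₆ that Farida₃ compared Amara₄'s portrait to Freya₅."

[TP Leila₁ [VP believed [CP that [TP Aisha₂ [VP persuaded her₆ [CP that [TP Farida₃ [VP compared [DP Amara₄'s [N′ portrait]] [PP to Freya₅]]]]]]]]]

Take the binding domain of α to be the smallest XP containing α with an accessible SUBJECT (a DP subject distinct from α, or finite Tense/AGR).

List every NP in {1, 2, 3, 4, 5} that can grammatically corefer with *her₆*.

*her* is a pronoun, so Principle B applies: it must be free in its binding domain.
Binding domain of *her₆*: the embedded TP, whose subject is Aisha₂.
*Leila₁* c-commands the pronoun but from outside its binding domain, and is not c-commanded by it → coindexation permitted.
*Aisha₂* c-commands the pronoun within its binding domain → coindexation would violate Principle B.
*Farida₃*: the pronoun c-commands this R-expression → coindexation would violate Principle C on *Farida₃*.
*Amara₄*: the pronoun c-commands this R-expression → coindexation would violate Principle C on *Amara₄*.
*Freya₅*: the pronoun c-commands this R-expression → coindexation would violate Principle C on *Freya₅*.

{1}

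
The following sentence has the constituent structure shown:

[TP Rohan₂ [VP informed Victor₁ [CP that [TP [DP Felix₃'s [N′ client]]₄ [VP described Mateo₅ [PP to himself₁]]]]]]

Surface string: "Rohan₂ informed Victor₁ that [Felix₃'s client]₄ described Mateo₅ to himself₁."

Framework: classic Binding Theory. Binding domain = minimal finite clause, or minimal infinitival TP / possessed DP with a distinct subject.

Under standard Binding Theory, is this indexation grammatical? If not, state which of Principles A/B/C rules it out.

Principle A

The two coindexed NPs are *Victor₁* and *himself₁*.
*himself₁* is an anaphor. Principle A requires it to be bound within its binding domain — the embedded TP, whose subject is [Felix₃'s client]₄.
Within that domain it is c-commanded by *[Felix₃'s client]₄*, *Mateo₅*, none of which share its index.
*Victor₁* does c-command the anaphor, but from outside its binding domain.
The anaphor is unbound in its domain → Principle A violation.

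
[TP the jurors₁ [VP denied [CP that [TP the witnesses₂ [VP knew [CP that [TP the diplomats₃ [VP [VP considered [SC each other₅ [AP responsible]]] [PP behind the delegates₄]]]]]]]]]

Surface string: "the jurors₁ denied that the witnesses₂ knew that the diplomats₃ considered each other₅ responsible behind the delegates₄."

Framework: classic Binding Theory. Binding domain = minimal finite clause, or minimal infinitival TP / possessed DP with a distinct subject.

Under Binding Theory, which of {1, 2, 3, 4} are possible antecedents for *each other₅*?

*each other* is an anaphor, so Principle A applies: it must be bound in its binding domain.
Binding domain of *each other₅*: the embedded TP, whose subject is the diplomats₃.
*the jurors₁* c-commands the anaphor but is outside its binding domain → cannot satisfy Principle A.
*the witnesses₂* c-commands the anaphor but is outside its binding domain → cannot satisfy Principle A.
*the diplomats₃* c-commands the anaphor within its binding domain → licit binder.
*the delegates₄* does not c-command the anaphor → cannot bind it.

{3}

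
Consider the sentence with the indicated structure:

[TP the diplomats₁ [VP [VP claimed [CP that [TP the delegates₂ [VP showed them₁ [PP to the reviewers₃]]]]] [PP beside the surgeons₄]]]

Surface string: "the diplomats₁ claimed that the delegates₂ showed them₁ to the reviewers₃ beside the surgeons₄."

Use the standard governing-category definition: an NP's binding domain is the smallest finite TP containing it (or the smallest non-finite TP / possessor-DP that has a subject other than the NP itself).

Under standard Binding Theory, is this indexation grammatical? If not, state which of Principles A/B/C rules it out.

The two coindexed NPs are *the diplomats₁* and *them₁*.
*them₁* is a pronoun; its binding domain is the embedded TP, whose subject is the delegates₂. Within that domain it is c-commanded only by *the delegates₂*, which carries a different index — the pronoun is free locally, so Principle B holds.
*the diplomats₁* is an R-expression; *them₁* does not c-command it, and no other NP shares its index, so Principle C is satisfied.
All principles are respected.

grammatical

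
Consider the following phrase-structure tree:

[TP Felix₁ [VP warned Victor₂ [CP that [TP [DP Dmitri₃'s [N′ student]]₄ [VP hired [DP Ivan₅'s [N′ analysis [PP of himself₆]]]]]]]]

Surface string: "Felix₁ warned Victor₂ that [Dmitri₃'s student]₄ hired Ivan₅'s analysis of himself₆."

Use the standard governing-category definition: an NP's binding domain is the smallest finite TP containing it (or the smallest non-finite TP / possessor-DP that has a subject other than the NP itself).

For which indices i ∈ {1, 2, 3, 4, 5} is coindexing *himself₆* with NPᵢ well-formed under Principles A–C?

*himself* is an anaphor, so Principle A applies: it must be bound in its binding domain.
Binding domain of *himself₆*: the possessed DP, whose subject is Ivan₅.
*Felix₁* c-commands the anaphor but is outside its binding domain → cannot satisfy Principle A.
*Victor₂* c-commands the anaphor but is outside its binding domain → cannot satisfy Principle A.
*Dmitri₃* does not c-command the anaphor → cannot bind it.
*[Dmitri₃'s student]₄* c-commands the anaphor but is outside its binding domain → cannot satisfy Principle A.
*Ivan₅* c-commands the anaphor within its binding domain → licit binder.

{5}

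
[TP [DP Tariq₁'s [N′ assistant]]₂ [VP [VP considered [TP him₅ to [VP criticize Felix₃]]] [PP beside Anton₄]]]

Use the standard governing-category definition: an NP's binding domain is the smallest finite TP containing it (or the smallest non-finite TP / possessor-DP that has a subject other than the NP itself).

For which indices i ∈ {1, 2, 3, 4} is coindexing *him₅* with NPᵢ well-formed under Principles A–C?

*him* is a pronoun, so Principle B applies: it must be free in its binding domain.
Binding domain of *him₅*: the matrix TP, whose subject is [Tariq₁'s assistant]₂.
*Tariq₁* and the pronoun do not c-command one another → neither Principle B nor Principle C is at stake; coindexation permitted.
*[Tariq₁'s assistant]₂* c-commands the pronoun within its binding domain → coindexation would violate Principle B.
*Felix₃*: the pronoun c-commands this R-expression → coindexation would violate Principle C on *Felix₃*.
*Anton₄* and the pronoun do not c-command one another → neither Principle B nor Principle C is at stake; coindexation permitted.

{1, 4}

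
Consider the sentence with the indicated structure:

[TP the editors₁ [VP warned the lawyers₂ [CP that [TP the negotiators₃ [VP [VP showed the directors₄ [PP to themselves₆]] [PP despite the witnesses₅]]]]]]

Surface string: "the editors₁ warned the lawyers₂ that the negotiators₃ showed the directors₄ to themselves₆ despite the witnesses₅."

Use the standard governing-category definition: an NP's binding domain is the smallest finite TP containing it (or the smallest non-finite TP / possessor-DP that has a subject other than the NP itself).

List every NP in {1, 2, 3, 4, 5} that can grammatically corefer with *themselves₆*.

{3, 4}

*themselves* is an anaphor, so Principle A applies: it must be bound in its binding domain.
Binding domain of *themselves₆*: the embedded TP, whose subject is the negotiators₃.
*the editors₁* c-commands the anaphor but is outside its binding domain → cannot satisfy Principle A.
*the lawyers₂* c-commands the anaphor but is outside its binding domain → cannot satisfy Principle A.
*the negotiators₃* c-commands the anaphor within its binding domain → licit binder.
*the directors₄* c-commands the anaphor within its binding domain → licit binder.
*the witnesses₅* does not c-command the anaphor → cannot bind it.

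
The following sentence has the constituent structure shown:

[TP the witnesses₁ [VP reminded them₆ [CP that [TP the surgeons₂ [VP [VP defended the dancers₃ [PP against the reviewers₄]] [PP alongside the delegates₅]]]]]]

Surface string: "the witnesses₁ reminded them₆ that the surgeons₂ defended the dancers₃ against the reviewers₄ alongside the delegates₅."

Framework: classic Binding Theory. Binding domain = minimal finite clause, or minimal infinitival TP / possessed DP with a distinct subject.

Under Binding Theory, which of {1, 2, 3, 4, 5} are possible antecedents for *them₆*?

*them* is a pronoun, so Principle B applies: it must be free in its binding domain.
Binding domain of *them₆*: the matrix TP, whose subject is the witnesses₁.
*the witnesses₁* c-commands the pronoun within its binding domain → coindexation would violate Principle B.
*the surgeons₂*: the pronoun c-commands this R-expression → coindexation would violate Principle C on *the surgeons₂*.
*the dancers₃*: the pronoun c-commands this R-expression → coindexation would violate Principle C on *the dancers₃*.
*the reviewers₄*: the pronoun c-commands this R-expression → coindexation would violate Principle C on *the reviewers₄*.
*the delegates₅*: the pronoun c-commands this R-expression → coindexation would violate Principle C on *the delegates₅*.

none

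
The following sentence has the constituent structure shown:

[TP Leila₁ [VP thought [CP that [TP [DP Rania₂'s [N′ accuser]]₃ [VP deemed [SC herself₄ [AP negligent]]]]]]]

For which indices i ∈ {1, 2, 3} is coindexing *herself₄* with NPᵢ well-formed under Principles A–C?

*herself* is an anaphor, so Principle A applies: it must be bound in its binding domain.
Binding domain of *herself₄*: the embedded TP, whose subject is [Rania₂'s accuser]₃.
*Leila₁* c-commands the anaphor but is outside its binding domain → cannot satisfy Principle A.
*Rania₂* does not c-command the anaphor → cannot bind it.
*[Rania₂'s accuser]₃* c-commands the anaphor within its binding domain → licit binder.

{3}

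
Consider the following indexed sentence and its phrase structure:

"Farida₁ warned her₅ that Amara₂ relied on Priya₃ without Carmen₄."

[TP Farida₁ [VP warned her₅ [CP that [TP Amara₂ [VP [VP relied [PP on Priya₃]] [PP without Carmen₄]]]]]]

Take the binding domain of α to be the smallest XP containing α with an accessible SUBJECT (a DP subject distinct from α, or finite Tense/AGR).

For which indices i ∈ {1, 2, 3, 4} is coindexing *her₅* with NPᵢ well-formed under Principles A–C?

*her* is a pronoun, so Principle B applies: it must be free in its binding domain.
Binding domain of *her₅*: the matrix TP, whose subject is Farida₁.
*Farida₁* c-commands the pronoun within its binding domain → coindexation would violate Principle B.
*Amara₂*: the pronoun c-commands this R-expression → coindexation would violate Principle C on *Amara₂*.
*Priya₃*: the pronoun c-commands this R-expression → coindexation would violate Principle C on *Priya₃*.
*Carmen₄*: the pronoun c-commands this R-expression → coindexation would violate Principle C on *Carmen₄*.

none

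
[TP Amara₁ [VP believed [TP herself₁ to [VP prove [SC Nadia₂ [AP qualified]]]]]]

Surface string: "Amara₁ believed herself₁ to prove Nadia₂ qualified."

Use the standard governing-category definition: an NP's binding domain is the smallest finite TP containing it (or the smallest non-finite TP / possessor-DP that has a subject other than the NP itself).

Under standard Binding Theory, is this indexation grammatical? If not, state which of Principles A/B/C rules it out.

grammatical

The two coindexed NPs are *Amara₁* and *herself₁*.
*herself₁* is an anaphor; its binding domain is the matrix TP, whose subject is Amara₁. *Amara₁* c-commands it within that domain and shares its index, so Principle A is satisfied.
*Amara₁* is an R-expression; *herself₁* does not c-command it, and no other NP shares its index, so Principle C is satisfied.
All principles are respected.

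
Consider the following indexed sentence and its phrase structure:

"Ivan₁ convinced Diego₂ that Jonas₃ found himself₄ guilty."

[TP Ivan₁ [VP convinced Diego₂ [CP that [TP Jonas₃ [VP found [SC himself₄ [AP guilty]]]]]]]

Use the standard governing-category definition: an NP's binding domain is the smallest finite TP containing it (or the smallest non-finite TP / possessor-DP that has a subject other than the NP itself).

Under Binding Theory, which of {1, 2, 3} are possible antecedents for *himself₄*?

*himself* is an anaphor, so Principle A applies: it must be bound in its binding domain.
Binding domain of *himself₄*: the embedded TP, whose subject is Jonas₃.
*Ivan₁* c-commands the anaphor but is outside its binding domain → cannot satisfy Principle A.
*Diego₂* c-commands the anaphor but is outside its binding domain → cannot satisfy Principle A.
*Jonas₃* c-commands the anaphor within its binding domain → licit binder.

{3}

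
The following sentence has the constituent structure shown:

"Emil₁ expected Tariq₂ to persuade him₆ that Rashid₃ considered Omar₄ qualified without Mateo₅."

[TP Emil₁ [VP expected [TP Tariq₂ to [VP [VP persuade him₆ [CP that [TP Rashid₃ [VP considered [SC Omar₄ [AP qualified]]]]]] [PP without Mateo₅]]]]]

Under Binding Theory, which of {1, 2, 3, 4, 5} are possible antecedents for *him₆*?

*him* is a pronoun, so Principle B applies: it must be free in its binding domain.
Binding domain of *him₆*: the embedded TP, whose subject is Tariq₂.
*Emil₁* c-commands the pronoun but from outside its binding domain, and is not c-commanded by it → coindexation permitted.
*Tariq₂* c-commands the pronoun within its binding domain → coindexation would violate Principle B.
*Rashid₃*: the pronoun c-commands this R-expression → coindexation would violate Principle C on *Rashid₃*.
*Omar₄*: the pronoun c-commands this R-expression → coindexation would violate Principle C on *Omar₄*.
*Mateo₅* and the pronoun do not c-command one another → neither Principle B nor Principle C is at stake; coindexation permitted.

{1, 5}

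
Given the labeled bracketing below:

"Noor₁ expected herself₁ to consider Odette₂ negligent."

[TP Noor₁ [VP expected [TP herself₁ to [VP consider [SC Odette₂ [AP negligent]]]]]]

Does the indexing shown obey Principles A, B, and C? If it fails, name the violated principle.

The two coindexed NPs are *Noor₁* and *herself₁*.
*herself₁* is an anaphor; its binding domain is the matrix TP, whose subject is Noor₁. *Noor₁* c-commands it within that domain and shares its index, so Principle A is satisfied.
*Noor₁* is an R-expression; *herself₁* does not c-command it, and no other NP shares its index, so Principle C is satisfied.
All principles are respected.

grammatical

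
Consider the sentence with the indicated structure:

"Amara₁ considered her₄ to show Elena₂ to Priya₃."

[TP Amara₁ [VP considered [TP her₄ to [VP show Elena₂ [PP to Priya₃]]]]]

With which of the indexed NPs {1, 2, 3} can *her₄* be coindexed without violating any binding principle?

*her* is a pronoun, so Principle B applies: it must be free in its binding domain.
Binding domain of *her₄*: the matrix TP, whose subject is Amara₁.
*Amara₁* c-commands the pronoun within its binding domain → coindexation would violate Principle B.
*Elena₂*: the pronoun c-commands this R-expression → coindexation would violate Principle C on *Elena₂*.
*Priya₃*: the pronoun c-commands this R-expression → coindexation would violate Principle C on *Priya₃*.

none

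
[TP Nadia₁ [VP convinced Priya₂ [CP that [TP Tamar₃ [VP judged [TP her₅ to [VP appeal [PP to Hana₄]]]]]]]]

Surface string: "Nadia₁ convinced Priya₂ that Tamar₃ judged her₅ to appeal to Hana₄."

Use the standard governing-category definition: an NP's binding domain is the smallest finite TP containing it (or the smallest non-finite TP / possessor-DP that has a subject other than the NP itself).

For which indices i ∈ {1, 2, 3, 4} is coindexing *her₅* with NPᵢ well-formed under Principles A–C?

{1, 2}

*her* is a pronoun, so Principle B applies: it must be free in its binding domain.
Binding domain of *her₅*: the embedded TP, whose subject is Tamar₃.
*Nadia₁* c-commands the pronoun but from outside its binding domain, and is not c-commanded by it → coindexation permitted.
*Priya₂* c-commands the pronoun but from outside its binding domain, and is not c-commanded by it → coindexation permitted.
*Tamar₃* c-commands the pronoun within its binding domain → coindexation would violate Principle B.
*Hana₄*: the pronoun c-commands this R-expression → coindexation would violate Principle C on *Hana₄*.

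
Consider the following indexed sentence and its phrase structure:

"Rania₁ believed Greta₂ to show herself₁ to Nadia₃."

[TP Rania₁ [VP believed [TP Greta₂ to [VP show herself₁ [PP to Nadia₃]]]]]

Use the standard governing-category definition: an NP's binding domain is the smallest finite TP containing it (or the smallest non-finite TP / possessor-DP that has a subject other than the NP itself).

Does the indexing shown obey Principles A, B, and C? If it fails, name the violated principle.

The two coindexed NPs are *Rania₁* and *herself₁*.
*herself₁* is an anaphor. Principle A requires it to be bound within its binding domain — the embedded TP, whose subject is Greta₂.
Within that domain it is c-commanded by *Greta₂*, which does not share its index.
*Rania₁* does c-command the anaphor, but from outside its binding domain.
The anaphor is unbound in its domain → Principle A violation.

Principle A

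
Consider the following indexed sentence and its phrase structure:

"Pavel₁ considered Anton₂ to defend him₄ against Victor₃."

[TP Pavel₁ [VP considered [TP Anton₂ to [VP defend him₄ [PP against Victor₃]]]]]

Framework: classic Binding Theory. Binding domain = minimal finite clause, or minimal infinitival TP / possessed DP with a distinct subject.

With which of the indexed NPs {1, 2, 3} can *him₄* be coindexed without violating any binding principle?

*him* is a pronoun, so Principle B applies: it must be free in its binding domain.
Binding domain of *him₄*: the embedded TP, whose subject is Anton₂.
*Pavel₁* c-commands the pronoun but from outside its binding domain, and is not c-commanded by it → coindexation permitted.
*Anton₂* c-commands the pronoun within its binding domain → coindexation would violate Principle B.
*Victor₃*: the pronoun c-commands this R-expression → coindexation would violate Principle C on *Victor₃*.

{1}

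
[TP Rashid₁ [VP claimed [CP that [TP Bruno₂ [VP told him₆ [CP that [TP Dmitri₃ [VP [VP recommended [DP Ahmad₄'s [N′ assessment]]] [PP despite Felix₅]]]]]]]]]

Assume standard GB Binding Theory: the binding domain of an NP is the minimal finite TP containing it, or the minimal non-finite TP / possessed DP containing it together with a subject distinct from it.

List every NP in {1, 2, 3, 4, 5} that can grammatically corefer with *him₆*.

{1}

*him* is a pronoun, so Principle B applies: it must be free in its binding domain.
Binding domain of *him₆*: the embedded TP, whose subject is Bruno₂.
*Rashid₁* c-commands the pronoun but from outside its binding domain, and is not c-commanded by it → coindexation permitted.
*Bruno₂* c-commands the pronoun within its binding domain → coindexation would violate Principle B.
*Dmitri₃*: the pronoun c-commands this R-expression → coindexation would violate Principle C on *Dmitri₃*.
*Ahmad₄*: the pronoun c-commands this R-expression → coindexation would violate Principle C on *Ahmad₄*.
*Felix₅*: the pronoun c-commands this R-expression → coindexation would violate Principle C on *Felix₅*.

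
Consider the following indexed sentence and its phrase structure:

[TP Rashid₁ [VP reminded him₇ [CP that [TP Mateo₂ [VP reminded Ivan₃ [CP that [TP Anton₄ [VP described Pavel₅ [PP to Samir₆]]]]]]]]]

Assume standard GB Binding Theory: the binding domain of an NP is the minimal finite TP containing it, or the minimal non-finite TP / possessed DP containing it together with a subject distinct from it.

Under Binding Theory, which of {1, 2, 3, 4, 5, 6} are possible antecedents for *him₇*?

*him* is a pronoun, so Principle B applies: it must be free in its binding domain.
Binding domain of *him₇*: the matrix TP, whose subject is Rashid₁.
*Rashid₁* c-commands the pronoun within its binding domain → coindexation would violate Principle B.
*Mateo₂*: the pronoun c-commands this R-expression → coindexation would violate Principle C on *Mateo₂*.
*Ivan₃*: the pronoun c-commands this R-expression → coindexation would violate Principle C on *Ivan₃*.
*Anton₄*: the pronoun c-commands this R-expression → coindexation would violate Principle C on *Anton₄*.
*Pavel₅*: the pronoun c-commands this R-expression → coindexation would violate Principle C on *Pavel₅*.
*Samir₆*: the pronoun c-commands this R-expression → coindexation would violate Principle C on *Samir₆*.

none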